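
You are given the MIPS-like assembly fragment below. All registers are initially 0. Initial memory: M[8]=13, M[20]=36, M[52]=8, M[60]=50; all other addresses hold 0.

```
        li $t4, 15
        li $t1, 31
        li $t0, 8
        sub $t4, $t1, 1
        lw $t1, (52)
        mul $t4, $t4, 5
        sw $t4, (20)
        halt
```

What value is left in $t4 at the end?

$t4=15
$t1=31
$t0=8
$t4=31-1=30
$t1=M[52]=8
$t4=30*5=150
sw $t4, (20) → M[20]=150
halt.

150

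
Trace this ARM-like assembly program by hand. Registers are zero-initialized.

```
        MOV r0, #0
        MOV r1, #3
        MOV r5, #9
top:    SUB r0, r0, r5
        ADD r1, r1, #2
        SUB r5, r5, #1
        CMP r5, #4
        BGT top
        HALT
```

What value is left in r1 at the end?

13

r0=0
r1=3
r5=9
r0=0-9=-9
r1=3+2=5
r5=9-1=8
CMP r5, #4  (cmp 8,4)
BGT top: taken
r0=(-9)-8=-17
r1=5+2=7
r5=8-1=7
CMP r5, #4  (cmp 7,4)
BGT top: taken
r0=(-17)-7=-24
r1=7+2=9
r5=7-1=6
CMP r5, #4  (cmp 6,4)
BGT top: taken
r0=(-24)-6=-30
r1=9+2=11
r5=6-1=5
CMP r5, #4  (cmp 5,4)
BGT top: taken
r0=(-30)-5=-35
r1=11+2=13
r5=5-1=4
CMP r5, #4  (cmp 4,4)
BGT top: not taken
halt.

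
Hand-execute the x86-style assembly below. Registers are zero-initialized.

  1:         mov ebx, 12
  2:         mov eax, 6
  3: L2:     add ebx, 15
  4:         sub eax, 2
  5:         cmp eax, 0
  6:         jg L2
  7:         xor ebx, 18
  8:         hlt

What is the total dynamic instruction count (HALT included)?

16

mov ebx, 12 → ebx=12
mov eax, 6 → eax=6
add ebx, 15 → ebx=12+15=27
sub eax, 2 → eax=6-2=4
cmp eax, 0  (cmp 4,0)
jg L2: taken
add ebx, 15 → ebx=27+15=42
sub eax, 2 → eax=4-2=2
cmp eax, 0  (cmp 2,0)
jg L2: taken
add ebx, 15 → ebx=42+15=57
sub eax, 2 → eax=2-2=0
cmp eax, 0  (cmp 0,0)
jg L2: not taken
xor ebx, 18 → ebx=57^18=43
halt.
Total executed instructions: 16.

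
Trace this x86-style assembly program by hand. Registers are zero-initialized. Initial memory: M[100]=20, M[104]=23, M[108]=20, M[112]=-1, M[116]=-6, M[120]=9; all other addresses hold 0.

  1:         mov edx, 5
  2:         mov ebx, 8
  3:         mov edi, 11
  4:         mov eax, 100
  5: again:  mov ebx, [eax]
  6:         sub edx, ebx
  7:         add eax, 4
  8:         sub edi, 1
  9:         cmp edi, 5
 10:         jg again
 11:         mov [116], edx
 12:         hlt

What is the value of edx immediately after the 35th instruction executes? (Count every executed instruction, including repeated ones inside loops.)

-51

mov edx, 5 → edx=5
mov ebx, 8 → ebx=8
mov edi, 11 → edi=11
mov eax, 100 → eax=100
mov ebx, [eax] → ebx=M[100]=20
sub edx, ebx → edx=5-20=-15
add eax, 4 → eax=100+4=104
sub edi, 1 → edi=11-1=10
cmp edi, 5  (cmp 10,5)
jg again: taken
mov ebx, [eax] → ebx=M[104]=23
sub edx, ebx → edx=(-15)-23=-38
add eax, 4 → eax=104+4=108
sub edi, 1 → edi=10-1=9
cmp edi, 5  (cmp 9,5)
jg again: taken
mov ebx, [eax] → ebx=M[108]=20
sub edx, ebx → edx=(-38)-20=-58
add eax, 4 → eax=108+4=112
sub edi, 1 → edi=9-1=8
cmp edi, 5  (cmp 8,5)
jg again: taken
mov ebx, [eax] → ebx=M[112]=-1
sub edx, ebx → edx=(-58)-(-1)=-57
add eax, 4 → eax=112+4=116
sub edi, 1 → edi=8-1=7
cmp edi, 5  (cmp 7,5)
jg again: taken
mov ebx, [eax] → ebx=M[116]=-6
sub edx, ebx → edx=(-57)-(-6)=-51
add eax, 4 → eax=116+4=120
sub edi, 1 → edi=7-1=6
cmp edi, 5  (cmp 6,5)
jg again: taken
mov ebx, [eax] → ebx=M[120]=9
After step 35: edx = -51.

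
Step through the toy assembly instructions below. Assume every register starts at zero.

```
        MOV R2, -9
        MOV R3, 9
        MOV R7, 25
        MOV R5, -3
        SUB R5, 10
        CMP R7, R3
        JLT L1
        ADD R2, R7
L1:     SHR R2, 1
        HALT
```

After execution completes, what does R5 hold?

after MOV R2, -9: R2=-9
after MOV R3, 9: R3=9
after MOV R7, 25: R7=25
after MOV R5, -3: R5=-3
after SUB R5, 10: R5=(-3)-10=-13
CMP R7, R3  (cmp 25,9)
JLT L1: not taken
after ADD R2, R7: R2=(-9)+25=16
after SHR R2, 1: R2=16>>1=8
halt.

-13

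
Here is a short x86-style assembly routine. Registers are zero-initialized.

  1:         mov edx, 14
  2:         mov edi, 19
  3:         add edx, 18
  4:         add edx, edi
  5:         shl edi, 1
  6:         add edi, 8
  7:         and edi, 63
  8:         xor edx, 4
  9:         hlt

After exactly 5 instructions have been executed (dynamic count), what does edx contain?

mov edx, 14 → edx=14
mov edi, 19 → edi=19
add edx, 18 → edx=14+18=32
add edx, edi → edx=32+19=51
shl edi, 1 → edi=19<<1=38
After step 5: edx = 51.

51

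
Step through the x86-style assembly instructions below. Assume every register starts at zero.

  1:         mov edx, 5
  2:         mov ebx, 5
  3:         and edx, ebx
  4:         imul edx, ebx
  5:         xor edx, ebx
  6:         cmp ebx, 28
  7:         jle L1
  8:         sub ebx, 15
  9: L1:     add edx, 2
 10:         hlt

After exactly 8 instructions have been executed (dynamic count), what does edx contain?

mov edx, 5 → edx=5
mov ebx, 5 → ebx=5
and edx, ebx → edx=5&5=5
imul edx, ebx → edx=5*5=25
xor edx, ebx → edx=25^5=28
cmp ebx, 28  (cmp 5,28)
jle L1: taken
add edx, 2 → edx=28+2=30
After step 8: edx = 30.

30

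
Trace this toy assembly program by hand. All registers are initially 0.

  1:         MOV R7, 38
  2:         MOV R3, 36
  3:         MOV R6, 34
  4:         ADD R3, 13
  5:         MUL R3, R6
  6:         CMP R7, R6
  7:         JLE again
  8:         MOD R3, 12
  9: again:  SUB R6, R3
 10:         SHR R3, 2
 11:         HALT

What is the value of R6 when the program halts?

24

after MOV R7, 38: R7=38
after MOV R3, 36: R3=36
after MOV R6, 34: R6=34
after ADD R3, 13: R3=36+13=49
after MUL R3, R6: R3=49*34=1666
CMP R7, R6  (cmp 38,34)
JLE again: not taken
after MOD R3, 12: R3=1666%12=10
after SUB R6, R3: R6=34-10=24
after SHR R3, 2: R3=10>>2=2
halt.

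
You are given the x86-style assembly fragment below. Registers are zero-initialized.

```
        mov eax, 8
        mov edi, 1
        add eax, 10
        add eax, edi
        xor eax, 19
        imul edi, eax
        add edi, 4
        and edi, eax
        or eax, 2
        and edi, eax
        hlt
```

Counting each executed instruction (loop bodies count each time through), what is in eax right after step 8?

after mov eax, 8: eax=8
after mov edi, 1: edi=1
after add eax, 10: eax=8+10=18
after add eax, edi: eax=18+1=19
after xor eax, 19: eax=19^19=0
after imul edi, eax: edi=1*0=0
after add edi, 4: edi=0+4=4
after and edi, eax: edi=4&0=0
After step 8: eax = 0.

0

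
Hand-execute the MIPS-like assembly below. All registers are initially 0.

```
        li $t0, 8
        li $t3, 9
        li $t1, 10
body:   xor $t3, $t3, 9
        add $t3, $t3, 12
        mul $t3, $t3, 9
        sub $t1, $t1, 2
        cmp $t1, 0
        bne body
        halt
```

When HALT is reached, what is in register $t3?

li $t0, 8 → $t0=8
li $t3, 9 → $t3=9
li $t1, 10 → $t1=10
xor $t3, $t3, 9 → $t3=9^9=0
add $t3, $t3, 12 → $t3=0+12=12
mul $t3, $t3, 9 → $t3=12*9=108
sub $t1, $t1, 2 → $t1=10-2=8
cmp $t1, 0  (cmp 8,0)
bne body: taken
xor $t3, $t3, 9 → $t3=108^9=101
add $t3, $t3, 12 → $t3=101+12=113
mul $t3, $t3, 9 → $t3=113*9=1017
sub $t1, $t1, 2 → $t1=8-2=6
cmp $t1, 0  (cmp 6,0)
bne body: taken
xor $t3, $t3, 9 → $t3=1017^9=1008
add $t3, $t3, 12 → $t3=1008+12=1020
mul $t3, $t3, 9 → $t3=1020*9=9180
sub $t1, $t1, 2 → $t1=6-2=4
cmp $t1, 0  (cmp 4,0)
bne body: taken
xor $t3, $t3, 9 → $t3=9180^9=9173
add $t3, $t3, 12 → $t3=9173+12=9185
mul $t3, $t3, 9 → $t3=9185*9=82665
sub $t1, $t1, 2 → $t1=4-2=2
cmp $t1, 0  (cmp 2,0)
bne body: taken
xor $t3, $t3, 9 → $t3=82665^9=82656
add $t3, $t3, 12 → $t3=82656+12=82668
mul $t3, $t3, 9 → $t3=82668*9=744012
sub $t1, $t1, 2 → $t1=2-2=0
cmp $t1, 0  (cmp 0,0)
bne body: not taken
halt.

744012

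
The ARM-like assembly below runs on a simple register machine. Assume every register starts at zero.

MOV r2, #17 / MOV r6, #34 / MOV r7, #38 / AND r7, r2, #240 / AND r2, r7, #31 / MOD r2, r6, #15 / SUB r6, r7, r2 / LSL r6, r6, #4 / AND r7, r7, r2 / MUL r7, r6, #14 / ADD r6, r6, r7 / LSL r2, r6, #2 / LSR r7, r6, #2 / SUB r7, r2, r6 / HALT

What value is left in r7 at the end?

r2=17
r6=34
r7=38
r7=17&240=16
r2=16&31=16
r2=34%15=4
r6=16-4=12
r6=12<<4=192
r7=16&4=0
r7=192*14=2688
r6=192+2688=2880
r2=2880<<2=11520
r7=2880>>2=720
r7=11520-2880=8640
halt.

8640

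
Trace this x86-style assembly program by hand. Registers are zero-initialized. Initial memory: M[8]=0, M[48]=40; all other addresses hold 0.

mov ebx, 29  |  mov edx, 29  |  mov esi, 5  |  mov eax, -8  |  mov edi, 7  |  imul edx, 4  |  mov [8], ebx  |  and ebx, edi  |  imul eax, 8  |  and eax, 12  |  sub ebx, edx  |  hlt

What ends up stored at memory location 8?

29

ebx=29
edx=29
esi=5
eax=-8
edi=7
edx=29*4=116
mov [8], ebx → M[8]=29
ebx=29&7=5
eax=(-8)*8=-64
eax=(-64)&12=0
ebx=5-116=-111
halt.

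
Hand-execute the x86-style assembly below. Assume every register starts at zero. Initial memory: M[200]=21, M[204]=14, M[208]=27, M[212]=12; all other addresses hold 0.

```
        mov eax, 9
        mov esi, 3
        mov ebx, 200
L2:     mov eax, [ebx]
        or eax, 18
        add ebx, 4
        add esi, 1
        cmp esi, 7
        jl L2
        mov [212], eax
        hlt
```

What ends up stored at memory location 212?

30

mov eax, 9 → eax=9
mov esi, 3 → esi=3
mov ebx, 200 → ebx=200
mov eax, [ebx] → eax=M[200]=21
or eax, 18 → eax=21|18=23
add ebx, 4 → ebx=200+4=204
add esi, 1 → esi=3+1=4
cmp esi, 7  (cmp 4,7)
jl L2: taken
mov eax, [ebx] → eax=M[204]=14
or eax, 18 → eax=14|18=30
add ebx, 4 → ebx=204+4=208
add esi, 1 → esi=4+1=5
cmp esi, 7  (cmp 5,7)
jl L2: taken
mov eax, [ebx] → eax=M[208]=27
or eax, 18 → eax=27|18=27
add ebx, 4 → ebx=208+4=212
add esi, 1 → esi=5+1=6
cmp esi, 7  (cmp 6,7)
jl L2: taken
mov eax, [ebx] → eax=M[212]=12
or eax, 18 → eax=12|18=30
add ebx, 4 → ebx=212+4=216
add esi, 1 → esi=6+1=7
cmp esi, 7  (cmp 7,7)
jl L2: not taken
mov [212], eax → M[212]=30
halt.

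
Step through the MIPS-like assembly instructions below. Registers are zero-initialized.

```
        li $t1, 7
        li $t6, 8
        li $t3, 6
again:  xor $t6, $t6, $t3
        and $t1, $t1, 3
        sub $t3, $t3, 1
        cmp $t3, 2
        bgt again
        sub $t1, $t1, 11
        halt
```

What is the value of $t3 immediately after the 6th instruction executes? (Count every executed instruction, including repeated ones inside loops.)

after li $t1, 7: $t1=7
after li $t6, 8: $t6=8
after li $t3, 6: $t3=6
after xor $t6, $t6, $t3: $t6=8^6=14
after and $t1, $t1, 3: $t1=7&3=3
after sub $t3, $t3, 1: $t3=6-1=5
After step 6: $t3 = 5.

5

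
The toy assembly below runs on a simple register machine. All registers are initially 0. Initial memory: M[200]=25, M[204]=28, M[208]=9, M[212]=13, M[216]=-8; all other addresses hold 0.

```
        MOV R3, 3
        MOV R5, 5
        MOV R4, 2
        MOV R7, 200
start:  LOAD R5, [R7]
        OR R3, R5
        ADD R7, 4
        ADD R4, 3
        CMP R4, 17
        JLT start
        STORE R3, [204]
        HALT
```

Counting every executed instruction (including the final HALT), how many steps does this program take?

MOV R3, 3 → R3=3
MOV R5, 5 → R5=5
MOV R4, 2 → R4=2
MOV R7, 200 → R7=200
LOAD R5, [R7] → R5=M[200]=25
OR R3, R5 → R3=3|25=27
ADD R7, 4 → R7=200+4=204
ADD R4, 3 → R4=2+3=5
CMP R4, 17  (cmp 5,17)
JLT start: taken
LOAD R5, [R7] → R5=M[204]=28
OR R3, R5 → R3=27|28=31
ADD R7, 4 → R7=204+4=208
ADD R4, 3 → R4=5+3=8
CMP R4, 17  (cmp 8,17)
JLT start: taken
LOAD R5, [R7] → R5=M[208]=9
OR R3, R5 → R3=31|9=31
ADD R7, 4 → R7=208+4=212
ADD R4, 3 → R4=8+3=11
CMP R4, 17  (cmp 11,17)
JLT start: taken
LOAD R5, [R7] → R5=M[212]=13
OR R3, R5 → R3=31|13=31
ADD R7, 4 → R7=212+4=216
ADD R4, 3 → R4=11+3=14
CMP R4, 17  (cmp 14,17)
JLT start: taken
LOAD R5, [R7] → R5=M[216]=-8
OR R3, R5 → R3=31|(-8)=-1
ADD R7, 4 → R7=216+4=220
ADD R4, 3 → R4=14+3=17
CMP R4, 17  (cmp 17,17)
JLT start: not taken
STORE R3, [204] → M[204]=-1
halt.
Total executed instructions: 36.

36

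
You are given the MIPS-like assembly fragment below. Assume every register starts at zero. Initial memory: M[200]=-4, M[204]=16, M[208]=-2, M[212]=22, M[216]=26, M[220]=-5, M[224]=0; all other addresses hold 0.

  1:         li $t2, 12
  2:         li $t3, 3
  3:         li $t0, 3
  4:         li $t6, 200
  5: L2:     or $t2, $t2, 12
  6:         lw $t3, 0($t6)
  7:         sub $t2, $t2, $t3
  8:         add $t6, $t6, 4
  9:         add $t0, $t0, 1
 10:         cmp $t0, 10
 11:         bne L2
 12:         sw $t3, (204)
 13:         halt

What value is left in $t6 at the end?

228

$t2=12
$t3=3
$t0=3
$t6=200
$t2=12|12=12
$t3=M[200]=-4
$t2=12-(-4)=16
$t6=200+4=204
$t0=3+1=4
cmp $t0, 10  (cmp 4,10)
bne L2: taken
$t2=16|12=28
$t3=M[204]=16
$t2=28-16=12
$t6=204+4=208
$t0=4+1=5
cmp $t0, 10  (cmp 5,10)
bne L2: taken
$t2=12|12=12
$t3=M[208]=-2
$t2=12-(-2)=14
$t6=208+4=212
$t0=5+1=6
cmp $t0, 10  (cmp 6,10)
bne L2: taken
$t2=14|12=14
$t3=M[212]=22
$t2=14-22=-8
$t6=212+4=216
$t0=6+1=7
cmp $t0, 10  (cmp 7,10)
bne L2: taken
$t2=(-8)|12=-4
$t3=M[216]=26
$t2=(-4)-26=-30
$t6=216+4=220
$t0=7+1=8
cmp $t0, 10  (cmp 8,10)
bne L2: taken
$t2=(-30)|12=-18
$t3=M[220]=-5
$t2=(-18)-(-5)=-13
$t6=220+4=224
$t0=8+1=9
cmp $t0, 10  (cmp 9,10)
bne L2: taken
$t2=(-13)|12=-1
$t3=M[224]=0
$t2=(-1)-0=-1
$t6=224+4=228
$t0=9+1=10
cmp $t0, 10  (cmp 10,10)
bne L2: not taken
sw $t3, (204) → M[204]=0
halt.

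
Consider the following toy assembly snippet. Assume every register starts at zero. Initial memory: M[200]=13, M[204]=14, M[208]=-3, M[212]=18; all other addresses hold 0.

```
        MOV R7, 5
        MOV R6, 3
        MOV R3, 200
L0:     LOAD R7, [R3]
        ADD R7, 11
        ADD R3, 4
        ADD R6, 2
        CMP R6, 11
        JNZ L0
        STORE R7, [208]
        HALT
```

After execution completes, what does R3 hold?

R7=5
R6=3
R3=200
R7=M[200]=13
R7=13+11=24
R3=200+4=204
R6=3+2=5
CMP R6, 11  (cmp 5,11)
JNZ L0: taken
R7=M[204]=14
R7=14+11=25
R3=204+4=208
R6=5+2=7
CMP R6, 11  (cmp 7,11)
JNZ L0: taken
R7=M[208]=-3
R7=(-3)+11=8
R3=208+4=212
R6=7+2=9
CMP R6, 11  (cmp 9,11)
JNZ L0: taken
R7=M[212]=18
R7=18+11=29
R3=212+4=216
R6=9+2=11
CMP R6, 11  (cmp 11,11)
JNZ L0: not taken
STORE R7, [208] → M[208]=29
halt.

216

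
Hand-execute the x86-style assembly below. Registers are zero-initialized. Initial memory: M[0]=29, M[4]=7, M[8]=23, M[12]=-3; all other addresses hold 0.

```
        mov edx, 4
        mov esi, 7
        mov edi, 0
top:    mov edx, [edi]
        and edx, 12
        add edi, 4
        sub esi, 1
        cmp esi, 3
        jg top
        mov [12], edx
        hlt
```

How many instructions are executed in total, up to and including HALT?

edx=4
esi=7
edi=0
edx=M[0]=29
edx=29&12=12
edi=0+4=4
esi=7-1=6
cmp esi, 3  (cmp 6,3)
jg top: taken
edx=M[4]=7
edx=7&12=4
edi=4+4=8
esi=6-1=5
cmp esi, 3  (cmp 5,3)
jg top: taken
edx=M[8]=23
edx=23&12=4
edi=8+4=12
esi=5-1=4
cmp esi, 3  (cmp 4,3)
jg top: taken
edx=M[12]=-3
edx=(-3)&12=12
edi=12+4=16
esi=4-1=3
cmp esi, 3  (cmp 3,3)
jg top: not taken
mov [12], edx → M[12]=12
halt.
Total executed instructions: 29.

29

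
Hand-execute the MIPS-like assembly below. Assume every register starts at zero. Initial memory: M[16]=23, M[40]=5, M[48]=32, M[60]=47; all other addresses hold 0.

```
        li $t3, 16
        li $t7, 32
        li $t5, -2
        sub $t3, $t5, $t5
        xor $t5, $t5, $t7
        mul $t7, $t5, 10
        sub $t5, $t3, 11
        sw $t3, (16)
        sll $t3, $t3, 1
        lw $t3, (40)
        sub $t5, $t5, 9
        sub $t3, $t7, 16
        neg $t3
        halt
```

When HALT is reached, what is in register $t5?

-20

$t3=16
$t7=32
$t5=-2
$t3=(-2)-(-2)=0
$t5=(-2)^32=-34
$t7=(-34)*10=-340
$t5=0-11=-11
sw $t3, (16) → M[16]=0
$t3=0<<1=0
$t3=M[40]=5
$t5=(-11)-9=-20
$t3=(-340)-16=-356
$t3=-(-356)=356
halt.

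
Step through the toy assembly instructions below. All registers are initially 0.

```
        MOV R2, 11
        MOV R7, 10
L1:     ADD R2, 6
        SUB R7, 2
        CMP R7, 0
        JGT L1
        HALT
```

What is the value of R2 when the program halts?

MOV R2, 11 → R2=11
MOV R7, 10 → R7=10
ADD R2, 6 → R2=11+6=17
SUB R7, 2 → R7=10-2=8
CMP R7, 0  (cmp 8,0)
JGT L1: taken
ADD R2, 6 → R2=17+6=23
SUB R7, 2 → R7=8-2=6
CMP R7, 0  (cmp 6,0)
JGT L1: taken
ADD R2, 6 → R2=23+6=29
SUB R7, 2 → R7=6-2=4
CMP R7, 0  (cmp 4,0)
JGT L1: taken
ADD R2, 6 → R2=29+6=35
SUB R7, 2 → R7=4-2=2
CMP R7, 0  (cmp 2,0)
JGT L1: taken
ADD R2, 6 → R2=35+6=41
SUB R7, 2 → R7=2-2=0
CMP R7, 0  (cmp 0,0)
JGT L1: not taken
halt.

41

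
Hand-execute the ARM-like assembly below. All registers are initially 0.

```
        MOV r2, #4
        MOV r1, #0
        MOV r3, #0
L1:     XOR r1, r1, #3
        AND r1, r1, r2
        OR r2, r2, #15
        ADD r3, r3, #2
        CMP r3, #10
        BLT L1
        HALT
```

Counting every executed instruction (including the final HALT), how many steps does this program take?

MOV r2, #4 → r2=4
MOV r1, #0 → r1=0
MOV r3, #0 → r3=0
XOR r1, r1, #3 → r1=0^3=3
AND r1, r1, r2 → r1=3&4=0
OR r2, r2, #15 → r2=4|15=15
ADD r3, r3, #2 → r3=0+2=2
CMP r3, #10  (cmp 2,10)
BLT L1: taken
XOR r1, r1, #3 → r1=0^3=3
AND r1, r1, r2 → r1=3&15=3
OR r2, r2, #15 → r2=15|15=15
ADD r3, r3, #2 → r3=2+2=4
CMP r3, #10  (cmp 4,10)
BLT L1: taken
XOR r1, r1, #3 → r1=3^3=0
AND r1, r1, r2 → r1=0&15=0
OR r2, r2, #15 → r2=15|15=15
ADD r3, r3, #2 → r3=4+2=6
CMP r3, #10  (cmp 6,10)
BLT L1: taken
XOR r1, r1, #3 → r1=0^3=3
AND r1, r1, r2 → r1=3&15=3
OR r2, r2, #15 → r2=15|15=15
ADD r3, r3, #2 → r3=6+2=8
CMP r3, #10  (cmp 8,10)
BLT L1: taken
XOR r1, r1, #3 → r1=3^3=0
AND r1, r1, r2 → r1=0&15=0
OR r2, r2, #15 → r2=15|15=15
ADD r3, r3, #2 → r3=8+2=10
CMP r3, #10  (cmp 10,10)
BLT L1: not taken
halt.
Total executed instructions: 34.

34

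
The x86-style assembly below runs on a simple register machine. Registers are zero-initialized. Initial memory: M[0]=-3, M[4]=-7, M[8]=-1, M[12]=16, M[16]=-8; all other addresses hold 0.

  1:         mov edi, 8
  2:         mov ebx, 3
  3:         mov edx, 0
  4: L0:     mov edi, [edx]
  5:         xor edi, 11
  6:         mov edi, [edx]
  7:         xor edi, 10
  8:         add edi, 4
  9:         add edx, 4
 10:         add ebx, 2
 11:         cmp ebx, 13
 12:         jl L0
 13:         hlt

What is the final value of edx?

after mov edi, 8: edi=8
after mov ebx, 3: ebx=3
after mov edx, 0: edx=0
after mov edi, [edx]: edi=M[0]=-3
after xor edi, 11: edi=(-3)^11=-10
after mov edi, [edx]: edi=M[0]=-3
after xor edi, 10: edi=(-3)^10=-9
after add edi, 4: edi=(-9)+4=-5
after add edx, 4: edx=0+4=4
after add ebx, 2: ebx=3+2=5
cmp ebx, 13  (cmp 5,13)
jl L0: taken
after mov edi, [edx]: edi=M[4]=-7
after xor edi, 11: edi=(-7)^11=-14
after mov edi, [edx]: edi=M[4]=-7
after xor edi, 10: edi=(-7)^10=-13
after add edi, 4: edi=(-13)+4=-9
after add edx, 4: edx=4+4=8
after add ebx, 2: ebx=5+2=7
cmp ebx, 13  (cmp 7,13)
jl L0: taken
after mov edi, [edx]: edi=M[8]=-1
after xor edi, 11: edi=(-1)^11=-12
after mov edi, [edx]: edi=M[8]=-1
after xor edi, 10: edi=(-1)^10=-11
after add edi, 4: edi=(-11)+4=-7
after add edx, 4: edx=8+4=12
after add ebx, 2: ebx=7+2=9
cmp ebx, 13  (cmp 9,13)
jl L0: taken
after mov edi, [edx]: edi=M[12]=16
after xor edi, 11: edi=16^11=27
after mov edi, [edx]: edi=M[12]=16
after xor edi, 10: edi=16^10=26
after add edi, 4: edi=26+4=30
after add edx, 4: edx=12+4=16
after add ebx, 2: ebx=9+2=11
cmp ebx, 13  (cmp 11,13)
jl L0: taken
after mov edi, [edx]: edi=M[16]=-8
after xor edi, 11: edi=(-8)^11=-13
after mov edi, [edx]: edi=M[16]=-8
after xor edi, 10: edi=(-8)^10=-14
after add edi, 4: edi=(-14)+4=-10
after add edx, 4: edx=16+4=20
after add ebx, 2: ebx=11+2=13
cmp ebx, 13  (cmp 13,13)
jl L0: not taken
halt.

20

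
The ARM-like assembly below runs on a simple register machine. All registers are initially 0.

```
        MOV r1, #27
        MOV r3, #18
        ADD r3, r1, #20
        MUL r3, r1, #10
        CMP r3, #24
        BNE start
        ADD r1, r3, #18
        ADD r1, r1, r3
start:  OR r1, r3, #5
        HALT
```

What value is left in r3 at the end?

270

r1=27
r3=18
r3=27+20=47
r3=27*10=270
CMP r3, #24  (cmp 270,24)
BNE start: taken
r1=270|5=271
halt.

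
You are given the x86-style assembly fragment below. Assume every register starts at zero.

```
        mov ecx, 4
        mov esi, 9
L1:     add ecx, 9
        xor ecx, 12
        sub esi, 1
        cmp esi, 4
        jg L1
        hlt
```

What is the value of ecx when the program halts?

ecx=4
esi=9
ecx=4+9=13
ecx=13^12=1
esi=9-1=8
cmp esi, 4  (cmp 8,4)
jg L1: taken
ecx=1+9=10
ecx=10^12=6
esi=8-1=7
cmp esi, 4  (cmp 7,4)
jg L1: taken
ecx=6+9=15
ecx=15^12=3
esi=7-1=6
cmp esi, 4  (cmp 6,4)
jg L1: taken
ecx=3+9=12
ecx=12^12=0
esi=6-1=5
cmp esi, 4  (cmp 5,4)
jg L1: taken
ecx=0+9=9
ecx=9^12=5
esi=5-1=4
cmp esi, 4  (cmp 4,4)
jg L1: not taken
halt.

5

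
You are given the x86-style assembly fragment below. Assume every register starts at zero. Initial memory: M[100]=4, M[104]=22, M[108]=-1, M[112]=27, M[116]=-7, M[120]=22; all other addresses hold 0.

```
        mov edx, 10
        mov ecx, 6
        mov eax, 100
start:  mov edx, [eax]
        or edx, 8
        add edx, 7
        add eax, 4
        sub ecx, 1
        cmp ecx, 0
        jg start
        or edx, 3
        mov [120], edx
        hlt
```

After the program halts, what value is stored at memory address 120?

mov edx, 10 → edx=10
mov ecx, 6 → ecx=6
mov eax, 100 → eax=100
mov edx, [eax] → edx=M[100]=4
or edx, 8 → edx=4|8=12
add edx, 7 → edx=12+7=19
add eax, 4 → eax=100+4=104
sub ecx, 1 → ecx=6-1=5
cmp ecx, 0  (cmp 5,0)
jg start: taken
mov edx, [eax] → edx=M[104]=22
or edx, 8 → edx=22|8=30
add edx, 7 → edx=30+7=37
add eax, 4 → eax=104+4=108
sub ecx, 1 → ecx=5-1=4
cmp ecx, 0  (cmp 4,0)
jg start: taken
mov edx, [eax] → edx=M[108]=-1
or edx, 8 → edx=(-1)|8=-1
add edx, 7 → edx=(-1)+7=6
add eax, 4 → eax=108+4=112
sub ecx, 1 → ecx=4-1=3
cmp ecx, 0  (cmp 3,0)
jg start: taken
mov edx, [eax] → edx=M[112]=27
or edx, 8 → edx=27|8=27
add edx, 7 → edx=27+7=34
add eax, 4 → eax=112+4=116
sub ecx, 1 → ecx=3-1=2
cmp ecx, 0  (cmp 2,0)
jg start: taken
mov edx, [eax] → edx=M[116]=-7
or edx, 8 → edx=(-7)|8=-7
add edx, 7 → edx=(-7)+7=0
add eax, 4 → eax=116+4=120
sub ecx, 1 → ecx=2-1=1
cmp ecx, 0  (cmp 1,0)
jg start: taken
mov edx, [eax] → edx=M[120]=22
or edx, 8 → edx=22|8=30
add edx, 7 → edx=30+7=37
add eax, 4 → eax=120+4=124
sub ecx, 1 → ecx=1-1=0
cmp ecx, 0  (cmp 0,0)
jg start: not taken
or edx, 3 → edx=37|3=39
mov [120], edx → M[120]=39
halt.

39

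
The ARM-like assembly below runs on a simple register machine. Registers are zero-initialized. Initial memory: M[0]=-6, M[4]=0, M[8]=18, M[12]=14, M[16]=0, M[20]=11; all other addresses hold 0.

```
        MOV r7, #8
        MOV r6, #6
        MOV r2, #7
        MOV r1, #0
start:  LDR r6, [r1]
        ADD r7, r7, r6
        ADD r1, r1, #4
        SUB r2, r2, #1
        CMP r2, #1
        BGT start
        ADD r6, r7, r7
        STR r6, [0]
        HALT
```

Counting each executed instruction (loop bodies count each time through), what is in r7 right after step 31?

after MOV r7, #8: r7=8
after MOV r6, #6: r6=6
after MOV r2, #7: r2=7
after MOV r1, #0: r1=0
after LDR r6, [r1]: r6=M[0]=-6
after ADD r7, r7, r6: r7=8+(-6)=2
after ADD r1, r1, #4: r1=0+4=4
after SUB r2, r2, #1: r2=7-1=6
CMP r2, #1  (cmp 6,1)
BGT start: taken
after LDR r6, [r1]: r6=M[4]=0
after ADD r7, r7, r6: r7=2+0=2
after ADD r1, r1, #4: r1=4+4=8
after SUB r2, r2, #1: r2=6-1=5
CMP r2, #1  (cmp 5,1)
BGT start: taken
after LDR r6, [r1]: r6=M[8]=18
after ADD r7, r7, r6: r7=2+18=20
after ADD r1, r1, #4: r1=8+4=12
after SUB r2, r2, #1: r2=5-1=4
CMP r2, #1  (cmp 4,1)
BGT start: taken
after LDR r6, [r1]: r6=M[12]=14
after ADD r7, r7, r6: r7=20+14=34
after ADD r1, r1, #4: r1=12+4=16
after SUB r2, r2, #1: r2=4-1=3
CMP r2, #1  (cmp 3,1)
BGT start: taken
after LDR r6, [r1]: r6=M[16]=0
after ADD r7, r7, r6: r7=34+0=34
after ADD r1, r1, #4: r1=16+4=20
After step 31: r7 = 34.

34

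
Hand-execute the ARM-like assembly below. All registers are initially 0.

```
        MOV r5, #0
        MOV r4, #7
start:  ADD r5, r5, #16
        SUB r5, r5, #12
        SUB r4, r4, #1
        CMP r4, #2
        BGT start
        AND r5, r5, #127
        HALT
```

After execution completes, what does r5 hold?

20

r5=0
r4=7
r5=0+16=16
r5=16-12=4
r4=7-1=6
CMP r4, #2  (cmp 6,2)
BGT start: taken
r5=4+16=20
r5=20-12=8
r4=6-1=5
CMP r4, #2  (cmp 5,2)
BGT start: taken
r5=8+16=24
r5=24-12=12
r4=5-1=4
CMP r4, #2  (cmp 4,2)
BGT start: taken
r5=12+16=28
r5=28-12=16
r4=4-1=3
CMP r4, #2  (cmp 3,2)
BGT start: taken
r5=16+16=32
r5=32-12=20
r4=3-1=2
CMP r4, #2  (cmp 2,2)
BGT start: not taken
r5=20&127=20
halt.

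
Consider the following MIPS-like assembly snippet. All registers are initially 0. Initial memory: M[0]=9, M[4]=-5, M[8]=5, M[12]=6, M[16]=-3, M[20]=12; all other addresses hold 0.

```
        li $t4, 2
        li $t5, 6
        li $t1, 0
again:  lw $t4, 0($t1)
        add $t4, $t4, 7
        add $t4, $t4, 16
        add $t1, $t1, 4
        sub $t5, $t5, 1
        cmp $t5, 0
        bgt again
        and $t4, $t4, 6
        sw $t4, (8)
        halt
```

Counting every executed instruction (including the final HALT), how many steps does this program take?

$t4=2
$t5=6
$t1=0
$t4=M[0]=9
$t4=9+7=16
$t4=16+16=32
$t1=0+4=4
$t5=6-1=5
cmp $t5, 0  (cmp 5,0)
bgt again: taken
$t4=M[4]=-5
$t4=(-5)+7=2
$t4=2+16=18
$t1=4+4=8
$t5=5-1=4
cmp $t5, 0  (cmp 4,0)
bgt again: taken
$t4=M[8]=5
$t4=5+7=12
$t4=12+16=28
$t1=8+4=12
$t5=4-1=3
cmp $t5, 0  (cmp 3,0)
bgt again: taken
$t4=M[12]=6
$t4=6+7=13
$t4=13+16=29
$t1=12+4=16
$t5=3-1=2
cmp $t5, 0  (cmp 2,0)
bgt again: taken
$t4=M[16]=-3
$t4=(-3)+7=4
$t4=4+16=20
$t1=16+4=20
$t5=2-1=1
cmp $t5, 0  (cmp 1,0)
bgt again: taken
$t4=M[20]=12
$t4=12+7=19
$t4=19+16=35
$t1=20+4=24
$t5=1-1=0
cmp $t5, 0  (cmp 0,0)
bgt again: not taken
$t4=35&6=2
sw $t4, (8) → M[8]=2
halt.
Total executed instructions: 48.

48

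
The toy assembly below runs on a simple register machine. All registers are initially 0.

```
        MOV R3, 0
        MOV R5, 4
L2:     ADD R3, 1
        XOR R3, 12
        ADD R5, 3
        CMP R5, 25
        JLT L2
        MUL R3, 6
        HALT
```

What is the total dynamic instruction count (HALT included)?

R3=0
R5=4
R3=0+1=1
R3=1^12=13
R5=4+3=7
CMP R5, 25  (cmp 7,25)
JLT L2: taken
R3=13+1=14
R3=14^12=2
R5=7+3=10
CMP R5, 25  (cmp 10,25)
JLT L2: taken
R3=2+1=3
R3=3^12=15
R5=10+3=13
CMP R5, 25  (cmp 13,25)
JLT L2: taken
R3=15+1=16
R3=16^12=28
R5=13+3=16
CMP R5, 25  (cmp 16,25)
JLT L2: taken
R3=28+1=29
R3=29^12=17
R5=16+3=19
CMP R5, 25  (cmp 19,25)
JLT L2: taken
R3=17+1=18
R3=18^12=30
R5=19+3=22
CMP R5, 25  (cmp 22,25)
JLT L2: taken
R3=30+1=31
R3=31^12=19
R5=22+3=25
CMP R5, 25  (cmp 25,25)
JLT L2: not taken
R3=19*6=114
halt.
Total executed instructions: 39.

39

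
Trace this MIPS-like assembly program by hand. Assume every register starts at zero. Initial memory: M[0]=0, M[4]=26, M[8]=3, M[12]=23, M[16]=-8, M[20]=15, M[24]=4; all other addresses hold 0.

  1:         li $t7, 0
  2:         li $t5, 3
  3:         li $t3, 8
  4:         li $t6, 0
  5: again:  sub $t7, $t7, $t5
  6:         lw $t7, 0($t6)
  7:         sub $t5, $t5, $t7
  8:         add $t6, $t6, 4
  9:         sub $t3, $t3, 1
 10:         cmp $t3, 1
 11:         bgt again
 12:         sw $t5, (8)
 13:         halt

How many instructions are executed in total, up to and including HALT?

li $t7, 0 → $t7=0
li $t5, 3 → $t5=3
li $t3, 8 → $t3=8
li $t6, 0 → $t6=0
sub $t7, $t7, $t5 → $t7=0-3=-3
lw $t7, 0($t6) → $t7=M[0]=0
sub $t5, $t5, $t7 → $t5=3-0=3
add $t6, $t6, 4 → $t6=0+4=4
sub $t3, $t3, 1 → $t3=8-1=7
cmp $t3, 1  (cmp 7,1)
bgt again: taken
sub $t7, $t7, $t5 → $t7=0-3=-3
lw $t7, 0($t6) → $t7=M[4]=26
sub $t5, $t5, $t7 → $t5=3-26=-23
add $t6, $t6, 4 → $t6=4+4=8
sub $t3, $t3, 1 → $t3=7-1=6
cmp $t3, 1  (cmp 6,1)
bgt again: taken
sub $t7, $t7, $t5 → $t7=26-(-23)=49
lw $t7, 0($t6) → $t7=M[8]=3
sub $t5, $t5, $t7 → $t5=(-23)-3=-26
add $t6, $t6, 4 → $t6=8+4=12
sub $t3, $t3, 1 → $t3=6-1=5
cmp $t3, 1  (cmp 5,1)
bgt again: taken
sub $t7, $t7, $t5 → $t7=3-(-26)=29
lw $t7, 0($t6) → $t7=M[12]=23
sub $t5, $t5, $t7 → $t5=(-26)-23=-49
add $t6, $t6, 4 → $t6=12+4=16
sub $t3, $t3, 1 → $t3=5-1=4
cmp $t3, 1  (cmp 4,1)
bgt again: taken
sub $t7, $t7, $t5 → $t7=23-(-49)=72
lw $t7, 0($t6) → $t7=M[16]=-8
sub $t5, $t5, $t7 → $t5=(-49)-(-8)=-41
add $t6, $t6, 4 → $t6=16+4=20
sub $t3, $t3, 1 → $t3=4-1=3
cmp $t3, 1  (cmp 3,1)
bgt again: taken
sub $t7, $t7, $t5 → $t7=(-8)-(-41)=33
lw $t7, 0($t6) → $t7=M[20]=15
sub $t5, $t5, $t7 → $t5=(-41)-15=-56
add $t6, $t6, 4 → $t6=20+4=24
sub $t3, $t3, 1 → $t3=3-1=2
cmp $t3, 1  (cmp 2,1)
bgt again: taken
sub $t7, $t7, $t5 → $t7=15-(-56)=71
lw $t7, 0($t6) → $t7=M[24]=4
sub $t5, $t5, $t7 → $t5=(-56)-4=-60
add $t6, $t6, 4 → $t6=24+4=28
sub $t3, $t3, 1 → $t3=2-1=1
cmp $t3, 1  (cmp 1,1)
bgt again: not taken
sw $t5, (8) → M[8]=-60
halt.
Total executed instructions: 55.

55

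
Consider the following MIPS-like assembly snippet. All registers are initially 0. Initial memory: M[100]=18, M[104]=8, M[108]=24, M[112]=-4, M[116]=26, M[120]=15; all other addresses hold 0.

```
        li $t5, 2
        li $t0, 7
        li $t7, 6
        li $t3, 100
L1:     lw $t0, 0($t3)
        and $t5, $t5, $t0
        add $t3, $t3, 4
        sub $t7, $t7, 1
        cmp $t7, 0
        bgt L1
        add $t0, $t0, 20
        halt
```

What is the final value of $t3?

124

$t5=2
$t0=7
$t7=6
$t3=100
$t0=M[100]=18
$t5=2&18=2
$t3=100+4=104
$t7=6-1=5
cmp $t7, 0  (cmp 5,0)
bgt L1: taken
$t0=M[104]=8
$t5=2&8=0
$t3=104+4=108
$t7=5-1=4
cmp $t7, 0  (cmp 4,0)
bgt L1: taken
$t0=M[108]=24
$t5=0&24=0
$t3=108+4=112
$t7=4-1=3
cmp $t7, 0  (cmp 3,0)
bgt L1: taken
$t0=M[112]=-4
$t5=0&(-4)=0
$t3=112+4=116
$t7=3-1=2
cmp $t7, 0  (cmp 2,0)
bgt L1: taken
$t0=M[116]=26
$t5=0&26=0
$t3=116+4=120
$t7=2-1=1
cmp $t7, 0  (cmp 1,0)
bgt L1: taken
$t0=M[120]=15
$t5=0&15=0
$t3=120+4=124
$t7=1-1=0
cmp $t7, 0  (cmp 0,0)
bgt L1: not taken
$t0=15+20=35
halt.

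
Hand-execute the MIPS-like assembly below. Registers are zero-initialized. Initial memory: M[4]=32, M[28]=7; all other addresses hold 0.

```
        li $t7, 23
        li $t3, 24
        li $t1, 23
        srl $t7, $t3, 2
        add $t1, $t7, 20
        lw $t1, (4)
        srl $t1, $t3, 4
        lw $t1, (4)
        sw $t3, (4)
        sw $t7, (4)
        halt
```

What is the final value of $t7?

6

$t7=23
$t3=24
$t1=23
$t7=24>>2=6
$t1=6+20=26
$t1=M[4]=32
$t1=24>>4=1
$t1=M[4]=32
sw $t3, (4) → M[4]=24
sw $t7, (4) → M[4]=6
halt.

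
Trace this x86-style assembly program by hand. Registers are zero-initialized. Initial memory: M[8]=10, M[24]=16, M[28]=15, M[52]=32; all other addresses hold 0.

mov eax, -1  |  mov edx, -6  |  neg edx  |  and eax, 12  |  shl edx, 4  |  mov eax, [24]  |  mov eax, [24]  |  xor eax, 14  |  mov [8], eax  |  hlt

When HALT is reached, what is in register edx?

mov eax, -1 → eax=-1
mov edx, -6 → edx=-6
neg edx → edx=-(-6)=6
and eax, 12 → eax=(-1)&12=12
shl edx, 4 → edx=6<<4=96
mov eax, [24] → eax=M[24]=16
mov eax, [24] → eax=M[24]=16
xor eax, 14 → eax=16^14=30
mov [8], eax → M[8]=30
halt.

96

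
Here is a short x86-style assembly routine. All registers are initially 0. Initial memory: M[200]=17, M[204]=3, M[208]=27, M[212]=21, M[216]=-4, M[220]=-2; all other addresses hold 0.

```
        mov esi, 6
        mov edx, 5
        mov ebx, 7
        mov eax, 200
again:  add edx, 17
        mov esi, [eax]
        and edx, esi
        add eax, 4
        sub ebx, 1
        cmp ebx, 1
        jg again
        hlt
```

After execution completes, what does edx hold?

32

esi=6
edx=5
ebx=7
eax=200
edx=5+17=22
esi=M[200]=17
edx=22&17=16
eax=200+4=204
ebx=7-1=6
cmp ebx, 1  (cmp 6,1)
jg again: taken
edx=16+17=33
esi=M[204]=3
edx=33&3=1
eax=204+4=208
ebx=6-1=5
cmp ebx, 1  (cmp 5,1)
jg again: taken
edx=1+17=18
esi=M[208]=27
edx=18&27=18
eax=208+4=212
ebx=5-1=4
cmp ebx, 1  (cmp 4,1)
jg again: taken
edx=18+17=35
esi=M[212]=21
edx=35&21=1
eax=212+4=216
ebx=4-1=3
cmp ebx, 1  (cmp 3,1)
jg again: taken
edx=1+17=18
esi=M[216]=-4
edx=18&(-4)=16
eax=216+4=220
ebx=3-1=2
cmp ebx, 1  (cmp 2,1)
jg again: taken
edx=16+17=33
esi=M[220]=-2
edx=33&(-2)=32
eax=220+4=224
ebx=2-1=1
cmp ebx, 1  (cmp 1,1)
jg again: not taken
halt.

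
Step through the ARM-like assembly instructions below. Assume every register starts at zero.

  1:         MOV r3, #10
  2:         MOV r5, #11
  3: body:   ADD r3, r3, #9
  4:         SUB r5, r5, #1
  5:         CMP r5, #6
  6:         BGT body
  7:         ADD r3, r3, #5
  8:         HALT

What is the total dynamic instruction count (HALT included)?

r3=10
r5=11
r3=10+9=19
r5=11-1=10
CMP r5, #6  (cmp 10,6)
BGT body: taken
r3=19+9=28
r5=10-1=9
CMP r5, #6  (cmp 9,6)
BGT body: taken
r3=28+9=37
r5=9-1=8
CMP r5, #6  (cmp 8,6)
BGT body: taken
r3=37+9=46
r5=8-1=7
CMP r5, #6  (cmp 7,6)
BGT body: taken
r3=46+9=55
r5=7-1=6
CMP r5, #6  (cmp 6,6)
BGT body: not taken
r3=55+5=60
halt.
Total executed instructions: 24.

24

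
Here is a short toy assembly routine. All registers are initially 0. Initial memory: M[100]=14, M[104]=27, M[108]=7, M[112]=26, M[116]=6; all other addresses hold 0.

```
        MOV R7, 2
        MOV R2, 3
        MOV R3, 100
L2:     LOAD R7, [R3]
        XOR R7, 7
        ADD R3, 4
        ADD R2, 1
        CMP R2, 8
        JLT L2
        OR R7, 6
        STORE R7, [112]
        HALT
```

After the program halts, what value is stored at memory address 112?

R7=2
R2=3
R3=100
R7=M[100]=14
R7=14^7=9
R3=100+4=104
R2=3+1=4
CMP R2, 8  (cmp 4,8)
JLT L2: taken
R7=M[104]=27
R7=27^7=28
R3=104+4=108
R2=4+1=5
CMP R2, 8  (cmp 5,8)
JLT L2: taken
R7=M[108]=7
R7=7^7=0
R3=108+4=112
R2=5+1=6
CMP R2, 8  (cmp 6,8)
JLT L2: taken
R7=M[112]=26
R7=26^7=29
R3=112+4=116
R2=6+1=7
CMP R2, 8  (cmp 7,8)
JLT L2: taken
R7=M[116]=6
R7=6^7=1
R3=116+4=120
R2=7+1=8
CMP R2, 8  (cmp 8,8)
JLT L2: not taken
R7=1|6=7
STORE R7, [112] → M[112]=7
halt.

7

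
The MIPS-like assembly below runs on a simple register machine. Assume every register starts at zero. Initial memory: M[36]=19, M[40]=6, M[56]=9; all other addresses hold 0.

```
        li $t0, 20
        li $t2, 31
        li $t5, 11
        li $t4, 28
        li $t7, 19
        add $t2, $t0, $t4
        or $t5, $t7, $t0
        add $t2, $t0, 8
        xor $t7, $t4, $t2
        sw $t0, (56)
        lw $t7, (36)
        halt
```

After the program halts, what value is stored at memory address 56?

$t0=20
$t2=31
$t5=11
$t4=28
$t7=19
$t2=20+28=48
$t5=19|20=23
$t2=20+8=28
$t7=28^28=0
sw $t0, (56) → M[56]=20
$t7=M[36]=19
halt.

20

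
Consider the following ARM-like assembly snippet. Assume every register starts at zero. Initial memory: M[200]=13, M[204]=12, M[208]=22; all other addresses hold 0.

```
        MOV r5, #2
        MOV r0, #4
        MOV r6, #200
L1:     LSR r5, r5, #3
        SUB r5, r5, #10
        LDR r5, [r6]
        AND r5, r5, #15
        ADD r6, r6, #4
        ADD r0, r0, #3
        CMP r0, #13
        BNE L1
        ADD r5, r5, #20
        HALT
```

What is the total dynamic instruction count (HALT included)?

29

r5=2
r0=4
r6=200
r5=2>>3=0
r5=0-10=-10
r5=M[200]=13
r5=13&15=13
r6=200+4=204
r0=4+3=7
CMP r0, #13  (cmp 7,13)
BNE L1: taken
r5=13>>3=1
r5=1-10=-9
r5=M[204]=12
r5=12&15=12
r6=204+4=208
r0=7+3=10
CMP r0, #13  (cmp 10,13)
BNE L1: taken
r5=12>>3=1
r5=1-10=-9
r5=M[208]=22
r5=22&15=6
r6=208+4=212
r0=10+3=13
CMP r0, #13  (cmp 13,13)
BNE L1: not taken
r5=6+20=26
halt.
Total executed instructions: 29.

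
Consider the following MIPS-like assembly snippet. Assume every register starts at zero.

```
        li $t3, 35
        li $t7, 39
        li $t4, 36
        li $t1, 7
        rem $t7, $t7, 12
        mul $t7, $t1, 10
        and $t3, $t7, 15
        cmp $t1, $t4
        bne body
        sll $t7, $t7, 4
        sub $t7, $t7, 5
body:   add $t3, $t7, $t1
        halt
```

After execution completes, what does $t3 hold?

li $t3, 35 → $t3=35
li $t7, 39 → $t7=39
li $t4, 36 → $t4=36
li $t1, 7 → $t1=7
rem $t7, $t7, 12 → $t7=39%12=3
mul $t7, $t1, 10 → $t7=7*10=70
and $t3, $t7, 15 → $t3=70&15=6
cmp $t1, $t4  (cmp 7,36)
bne body: taken
add $t3, $t7, $t1 → $t3=70+7=77
halt.

77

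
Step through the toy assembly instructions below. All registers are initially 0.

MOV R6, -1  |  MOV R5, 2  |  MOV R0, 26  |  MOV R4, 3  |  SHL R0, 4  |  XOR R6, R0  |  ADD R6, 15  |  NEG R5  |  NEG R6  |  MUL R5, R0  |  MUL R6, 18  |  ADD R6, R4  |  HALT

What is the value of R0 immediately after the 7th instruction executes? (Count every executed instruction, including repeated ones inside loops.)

after MOV R6, -1: R6=-1
after MOV R5, 2: R5=2
after MOV R0, 26: R0=26
after MOV R4, 3: R4=3
after SHL R0, 4: R0=26<<4=416
after XOR R6, R0: R6=(-1)^416=-417
after ADD R6, 15: R6=(-417)+15=-402
After step 7: R0 = 416.

416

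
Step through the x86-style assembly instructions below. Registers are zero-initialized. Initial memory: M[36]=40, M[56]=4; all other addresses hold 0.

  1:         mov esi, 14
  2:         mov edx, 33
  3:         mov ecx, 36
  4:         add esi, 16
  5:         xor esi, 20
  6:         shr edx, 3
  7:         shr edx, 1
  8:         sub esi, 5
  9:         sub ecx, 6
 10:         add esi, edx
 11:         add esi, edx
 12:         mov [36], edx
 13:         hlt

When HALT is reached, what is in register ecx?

after mov esi, 14: esi=14
after mov edx, 33: edx=33
after mov ecx, 36: ecx=36
after add esi, 16: esi=14+16=30
after xor esi, 20: esi=30^20=10
after shr edx, 3: edx=33>>3=4
after shr edx, 1: edx=4>>1=2
after sub esi, 5: esi=10-5=5
after sub ecx, 6: ecx=36-6=30
after add esi, edx: esi=5+2=7
after add esi, edx: esi=7+2=9
mov [36], edx → M[36]=2
halt.

30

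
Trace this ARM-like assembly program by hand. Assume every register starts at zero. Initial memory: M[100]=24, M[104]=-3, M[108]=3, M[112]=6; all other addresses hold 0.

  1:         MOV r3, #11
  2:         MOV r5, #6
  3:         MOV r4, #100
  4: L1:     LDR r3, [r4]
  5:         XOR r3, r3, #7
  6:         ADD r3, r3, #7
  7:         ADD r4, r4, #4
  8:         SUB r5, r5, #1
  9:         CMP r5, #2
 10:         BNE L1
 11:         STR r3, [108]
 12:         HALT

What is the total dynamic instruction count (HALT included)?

33

after MOV r3, #11: r3=11
after MOV r5, #6: r5=6
after MOV r4, #100: r4=100
after LDR r3, [r4]: r3=M[100]=24
after XOR r3, r3, #7: r3=24^7=31
after ADD r3, r3, #7: r3=31+7=38
after ADD r4, r4, #4: r4=100+4=104
after SUB r5, r5, #1: r5=6-1=5
CMP r5, #2  (cmp 5,2)
BNE L1: taken
after LDR r3, [r4]: r3=M[104]=-3
after XOR r3, r3, #7: r3=(-3)^7=-6
after ADD r3, r3, #7: r3=(-6)+7=1
after ADD r4, r4, #4: r4=104+4=108
after SUB r5, r5, #1: r5=5-1=4
CMP r5, #2  (cmp 4,2)
BNE L1: taken
after LDR r3, [r4]: r3=M[108]=3
after XOR r3, r3, #7: r3=3^7=4
after ADD r3, r3, #7: r3=4+7=11
after ADD r4, r4, #4: r4=108+4=112
after SUB r5, r5, #1: r5=4-1=3
CMP r5, #2  (cmp 3,2)
BNE L1: taken
after LDR r3, [r4]: r3=M[112]=6
after XOR r3, r3, #7: r3=6^7=1
after ADD r3, r3, #7: r3=1+7=8
after ADD r4, r4, #4: r4=112+4=116
after SUB r5, r5, #1: r5=3-1=2
CMP r5, #2  (cmp 2,2)
BNE L1: not taken
STR r3, [108] → M[108]=8
halt.
Total executed instructions: 33.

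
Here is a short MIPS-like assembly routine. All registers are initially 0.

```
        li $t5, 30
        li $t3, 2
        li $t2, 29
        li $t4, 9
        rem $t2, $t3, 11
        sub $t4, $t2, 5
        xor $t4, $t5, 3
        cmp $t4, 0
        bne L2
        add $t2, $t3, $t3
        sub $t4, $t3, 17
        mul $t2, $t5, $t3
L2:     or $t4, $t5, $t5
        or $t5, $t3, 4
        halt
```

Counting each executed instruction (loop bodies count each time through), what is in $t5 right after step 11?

after li $t5, 30: $t5=30
after li $t3, 2: $t3=2
after li $t2, 29: $t2=29
after li $t4, 9: $t4=9
after rem $t2, $t3, 11: $t2=2%11=2
after sub $t4, $t2, 5: $t4=2-5=-3
after xor $t4, $t5, 3: $t4=30^3=29
cmp $t4, 0  (cmp 29,0)
bne L2: taken
after or $t4, $t5, $t5: $t4=30|30=30
after or $t5, $t3, 4: $t5=2|4=6
After step 11: $t5 = 6.

6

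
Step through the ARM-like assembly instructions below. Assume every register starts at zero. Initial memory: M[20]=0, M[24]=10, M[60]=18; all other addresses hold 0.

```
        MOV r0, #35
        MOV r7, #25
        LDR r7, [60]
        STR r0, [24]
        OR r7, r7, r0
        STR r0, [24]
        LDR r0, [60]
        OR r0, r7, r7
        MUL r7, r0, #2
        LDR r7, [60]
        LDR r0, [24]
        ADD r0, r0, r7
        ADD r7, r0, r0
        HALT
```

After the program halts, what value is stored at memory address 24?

35

after MOV r0, #35: r0=35
after MOV r7, #25: r7=25
after LDR r7, [60]: r7=M[60]=18
STR r0, [24] → M[24]=35
after OR r7, r7, r0: r7=18|35=51
STR r0, [24] → M[24]=35
after LDR r0, [60]: r0=M[60]=18
after OR r0, r7, r7: r0=51|51=51
after MUL r7, r0, #2: r7=51*2=102
after LDR r7, [60]: r7=M[60]=18
after LDR r0, [24]: r0=M[24]=35
after ADD r0, r0, r7: r0=35+18=53
after ADD r7, r0, r0: r7=53+53=106
halt.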